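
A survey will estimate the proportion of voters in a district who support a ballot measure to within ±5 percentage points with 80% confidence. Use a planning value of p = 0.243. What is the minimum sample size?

n = 121

For a proportion with margin E = 0.05 at 80% confidence, z = 1.282.
n = p̂(1−p̂)(z/E)² = 0.243 × 0.757 × (1.282/0.05)² = 120.93
Round up: n = 121.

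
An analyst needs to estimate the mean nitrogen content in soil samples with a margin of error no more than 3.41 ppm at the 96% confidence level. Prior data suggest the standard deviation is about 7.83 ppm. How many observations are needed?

23

For a mean, the margin of error is E = z·σ/√n, so n = (zσ/E)².
At 96% confidence, z = 2.054.
n = (2.054 × 7.83 / 3.41)² = 22.24
Round up: n = 23.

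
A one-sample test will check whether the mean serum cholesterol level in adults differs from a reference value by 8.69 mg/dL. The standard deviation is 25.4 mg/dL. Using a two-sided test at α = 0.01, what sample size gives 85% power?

112

For a one-sample z-test, n = ((z_{α/2} + z_β)·σ/δ)².
z_{α/2} = 2.576 (two-sided α = 0.01); z_β = 1.036 (power 85% → β = 0.15).
n = (3.612 × 25.4 / 8.69)² = 111.46
Round up: n = 112.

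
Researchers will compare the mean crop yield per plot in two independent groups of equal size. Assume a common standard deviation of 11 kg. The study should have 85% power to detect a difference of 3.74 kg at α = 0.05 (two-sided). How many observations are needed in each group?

156 per group

For two equal groups, n per group = 2·((z_{α/2} + z_β)·σ/δ)².
z_{α/2} = 1.960; z_β = 1.036 (power 85%).
n = 2 × (2.996 × 11 / 3.74)² = 2 × 77.65 = 155.30
Round up: n = 156 per group.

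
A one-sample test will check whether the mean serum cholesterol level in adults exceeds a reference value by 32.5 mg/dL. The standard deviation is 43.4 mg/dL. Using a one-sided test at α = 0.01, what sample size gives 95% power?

29

For a one-sample z-test, n = ((z_α + z_β)·σ/δ)².
z_α = 2.326 (one-sided α = 0.01); z_β = 1.645 (power 95% → β = 0.05).
n = (3.971 × 43.4 / 32.5)² = 28.12
Round up: n = 29.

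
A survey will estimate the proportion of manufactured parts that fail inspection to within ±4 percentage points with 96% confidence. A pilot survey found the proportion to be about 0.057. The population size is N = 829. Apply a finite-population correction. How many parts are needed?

For a proportion with margin E = 0.04 at 96% confidence, z = 2.054.
n = p̂(1−p̂)(z/E)² = 0.057 × 0.943 × (2.054/0.04)² = 141.73 — call this n₀.
Finite-population correction with N = 829: n = n₀ / (1 + (n₀−1)/N) = 141.73 / 1.17 = 121.14
Round up: n = 122.

n = 122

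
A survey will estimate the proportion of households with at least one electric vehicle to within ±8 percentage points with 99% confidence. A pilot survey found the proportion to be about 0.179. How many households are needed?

n = 153

For a proportion with margin E = 0.08 at 99% confidence, z = 2.576.
n = p̂(1−p̂)(z/E)² = 0.179 × 0.821 × (2.576/0.08)² = 152.37
Round up: n = 153.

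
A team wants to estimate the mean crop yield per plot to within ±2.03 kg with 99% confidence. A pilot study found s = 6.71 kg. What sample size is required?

For a mean, the margin of error is E = z·σ/√n, so n = (zσ/E)².
At 99% confidence, z = 2.576.
n = (2.576 × 6.71 / 2.03)² = 72.50
Round up: n = 73.

n = 73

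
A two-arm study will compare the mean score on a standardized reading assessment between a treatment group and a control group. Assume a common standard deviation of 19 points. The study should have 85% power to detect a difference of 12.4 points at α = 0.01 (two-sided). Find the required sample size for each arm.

For two equal groups, n per group = 2·((z_{α/2} + z_β)·σ/δ)².
z_{α/2} = 2.576; z_β = 1.036 (power 85%).
n = 2 × (3.612 × 19 / 12.4)² = 2 × 30.63 = 61.26
Round up: n = 62 per group.

62 per group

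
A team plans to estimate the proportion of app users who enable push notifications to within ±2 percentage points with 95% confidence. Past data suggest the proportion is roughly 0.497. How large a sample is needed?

For a proportion with margin E = 0.02 at 95% confidence, z = 1.960.
n = p̂(1−p̂)(z/E)² = 0.497 × 0.503 × (1.960/0.02)² = 2400.91
Round up: n = 2401.

2401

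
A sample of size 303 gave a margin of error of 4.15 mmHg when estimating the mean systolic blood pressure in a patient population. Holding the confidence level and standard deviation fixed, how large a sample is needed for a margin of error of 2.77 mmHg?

Margin of error scales as 1/√n, so n₂ = n₁·(E₁/E₂)².
n₂ = 303 × (4.15/2.77)² = 303 × 2.245 = 680.24
Round up: n₂ = 681.

n = 681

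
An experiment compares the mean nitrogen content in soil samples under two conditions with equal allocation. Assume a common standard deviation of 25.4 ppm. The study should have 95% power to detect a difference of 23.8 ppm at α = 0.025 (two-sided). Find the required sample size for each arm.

35 per group

For two equal groups, n per group = 2·((z_{α/2} + z_β)·σ/δ)².
z_{α/2} = 2.241; z_β = 1.645 (power 95%).
n = 2 × (3.886 × 25.4 / 23.8)² = 2 × 17.20 = 34.40
Round up: n = 35 per group.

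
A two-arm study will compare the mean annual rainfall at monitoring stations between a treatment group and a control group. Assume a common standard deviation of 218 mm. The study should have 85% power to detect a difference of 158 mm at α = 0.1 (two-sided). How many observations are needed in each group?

28 per group

For two equal groups, n per group = 2·((z_{α/2} + z_β)·σ/δ)².
z_{α/2} = 1.645; z_β = 1.036 (power 85%).
n = 2 × (2.681 × 218 / 158)² = 2 × 13.68 = 27.36
Round up: n = 28 per group.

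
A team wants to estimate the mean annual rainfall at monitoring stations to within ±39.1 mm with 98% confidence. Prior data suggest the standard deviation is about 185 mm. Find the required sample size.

For a mean, the margin of error is E = z·σ/√n, so n = (zσ/E)².
At 98% confidence, z = 2.326.
n = (2.326 × 185 / 39.1)² = 121.12
Round up: n = 122.

122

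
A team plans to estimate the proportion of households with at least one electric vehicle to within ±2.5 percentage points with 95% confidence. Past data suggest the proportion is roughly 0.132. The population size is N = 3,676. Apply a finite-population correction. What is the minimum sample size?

For a proportion with margin E = 0.025 at 95% confidence, z = 1.960.
n = p̂(1−p̂)(z/E)² = 0.132 × 0.868 × (1.960/0.025)² = 704.25 — call this n₀.
Finite-population correction with N = 3,676: n = n₀ / (1 + (n₀−1)/N) = 704.25 / 1.191 = 591.31
Round up: n = 592.

592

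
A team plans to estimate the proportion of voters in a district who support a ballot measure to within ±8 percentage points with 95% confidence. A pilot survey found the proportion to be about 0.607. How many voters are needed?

144

For a proportion with margin E = 0.08 at 95% confidence, z = 1.960.
n = p̂(1−p̂)(z/E)² = 0.607 × 0.393 × (1.960/0.08)² = 143.19
Round up: n = 144.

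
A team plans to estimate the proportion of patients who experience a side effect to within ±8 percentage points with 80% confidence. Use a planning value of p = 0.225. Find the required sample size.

45

For a proportion with margin E = 0.08 at 80% confidence, z = 1.282.
n = p̂(1−p̂)(z/E)² = 0.225 × 0.775 × (1.282/0.08)² = 44.78
Round up: n = 45.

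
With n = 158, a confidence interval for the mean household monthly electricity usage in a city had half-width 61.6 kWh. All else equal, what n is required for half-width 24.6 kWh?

991

Margin of error scales as 1/√n, so n₂ = n₁·(E₁/E₂)².
n₂ = 158 × (61.6/24.6)² = 158 × 6.27 = 990.66
Round up: n₂ = 991.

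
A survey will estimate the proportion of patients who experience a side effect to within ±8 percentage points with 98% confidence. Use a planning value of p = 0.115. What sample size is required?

n = 87

For a proportion with margin E = 0.08 at 98% confidence, z = 2.326.
n = p̂(1−p̂)(z/E)² = 0.115 × 0.885 × (2.326/0.08)² = 86.04
Round up: n = 87.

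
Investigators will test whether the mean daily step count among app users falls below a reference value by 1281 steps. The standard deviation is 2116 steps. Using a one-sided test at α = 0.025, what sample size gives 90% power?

For a one-sample z-test, n = ((z_α + z_β)·σ/δ)².
z_α = 1.960 (one-sided α = 0.025); z_β = 1.282 (power 90% → β = 0.1).
n = (3.242 × 2116 / 1281)² = 28.68
Round up: n = 29.

29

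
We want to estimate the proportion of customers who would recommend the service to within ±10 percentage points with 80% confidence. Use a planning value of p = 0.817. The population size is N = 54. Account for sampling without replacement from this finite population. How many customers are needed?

n = 18

For a proportion with margin E = 0.1 at 80% confidence, z = 1.282.
n = p̂(1−p̂)(z/E)² = 0.817 × 0.183 × (1.282/0.1)² = 24.57 — call this n₀.
Finite-population correction with N = 54: n = n₀ / (1 + (n₀−1)/N) = 24.57 / 1.436 = 17.11
Round up: n = 18.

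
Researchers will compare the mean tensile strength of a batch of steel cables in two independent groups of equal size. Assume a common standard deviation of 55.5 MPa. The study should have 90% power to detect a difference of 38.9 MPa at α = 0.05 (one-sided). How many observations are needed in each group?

For two equal groups, n per group = 2·((z_α + z_β)·σ/δ)².
z_α = 1.645; z_β = 1.282 (power 90%).
n = 2 × (2.927 × 55.5 / 38.9)² = 2 × 17.44 = 34.88
Round up: n = 35 per group.

35 per group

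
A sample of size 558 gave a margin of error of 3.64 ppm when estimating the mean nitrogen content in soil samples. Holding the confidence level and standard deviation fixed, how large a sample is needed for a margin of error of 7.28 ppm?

140

Margin of error scales as 1/√n, so n₂ = n₁·(E₁/E₂)².
n₂ = 558 × (3.64/7.28)² = 558 × 0.25 = 139.50
Round up: n₂ = 140.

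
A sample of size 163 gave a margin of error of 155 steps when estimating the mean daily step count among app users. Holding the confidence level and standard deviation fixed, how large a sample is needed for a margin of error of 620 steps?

Margin of error scales as 1/√n, so n₂ = n₁·(E₁/E₂)².
n₂ = 163 × (155/620)² = 163 × 0.0625 = 10.19
Round up: n₂ = 11.

11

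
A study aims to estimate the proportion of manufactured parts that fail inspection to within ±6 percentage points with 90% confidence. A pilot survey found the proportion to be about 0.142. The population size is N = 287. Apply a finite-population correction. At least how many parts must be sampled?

n = 70

For a proportion with margin E = 0.06 at 90% confidence, z = 1.645.
n = p̂(1−p̂)(z/E)² = 0.142 × 0.858 × (1.645/0.06)² = 91.58 — call this n₀.
Finite-population correction with N = 287: n = n₀ / (1 + (n₀−1)/N) = 91.58 / 1.316 = 69.59
Round up: n = 70.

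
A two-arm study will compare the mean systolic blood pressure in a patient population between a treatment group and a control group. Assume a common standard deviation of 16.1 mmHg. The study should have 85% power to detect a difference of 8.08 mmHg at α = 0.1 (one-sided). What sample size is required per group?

For two equal groups, n per group = 2·((z_α + z_β)·σ/δ)².
z_α = 1.282; z_β = 1.036 (power 85%).
n = 2 × (2.318 × 16.1 / 8.08)² = 2 × 21.33 = 42.66
Round up: n = 43 per group.

43 per group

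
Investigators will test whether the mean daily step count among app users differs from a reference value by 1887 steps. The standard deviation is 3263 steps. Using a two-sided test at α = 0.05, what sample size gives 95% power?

39

For a one-sample z-test, n = ((z_{α/2} + z_β)·σ/δ)².
z_{α/2} = 1.960 (two-sided α = 0.05); z_β = 1.645 (power 95% → β = 0.05).
n = (3.605 × 3263 / 1887)² = 38.86
Round up: n = 39.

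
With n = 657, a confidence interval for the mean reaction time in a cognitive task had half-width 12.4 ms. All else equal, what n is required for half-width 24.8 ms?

Margin of error scales as 1/√n, so n₂ = n₁·(E₁/E₂)².
n₂ = 657 × (12.4/24.8)² = 657 × 0.25 = 164.25
Round up: n₂ = 165.

165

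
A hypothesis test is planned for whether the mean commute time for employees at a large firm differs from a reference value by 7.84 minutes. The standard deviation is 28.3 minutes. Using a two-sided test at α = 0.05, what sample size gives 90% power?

137

For a one-sample z-test, n = ((z_{α/2} + z_β)·σ/δ)².
z_{α/2} = 1.960 (two-sided α = 0.05); z_β = 1.282 (power 90% → β = 0.1).
n = (3.242 × 28.3 / 7.84)² = 136.95
Round up: n = 137.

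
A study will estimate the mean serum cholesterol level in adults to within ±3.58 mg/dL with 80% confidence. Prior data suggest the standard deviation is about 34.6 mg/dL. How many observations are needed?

For a mean, the margin of error is E = z·σ/√n, so n = (zσ/E)².
At 80% confidence, z = 1.282.
n = (1.282 × 34.6 / 3.58)² = 153.52
Round up: n = 154.

154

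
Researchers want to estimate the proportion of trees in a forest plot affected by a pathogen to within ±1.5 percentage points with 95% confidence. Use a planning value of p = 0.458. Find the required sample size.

For a proportion with margin E = 0.015 at 95% confidence, z = 1.960.
n = p̂(1−p̂)(z/E)² = 0.458 × 0.542 × (1.960/0.015)² = 4238.33
Round up: n = 4239.

4239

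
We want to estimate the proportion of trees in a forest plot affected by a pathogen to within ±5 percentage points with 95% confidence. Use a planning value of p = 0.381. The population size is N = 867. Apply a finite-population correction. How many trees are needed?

256

For a proportion with margin E = 0.05 at 95% confidence, z = 1.960.
n = p̂(1−p̂)(z/E)² = 0.381 × 0.619 × (1.960/0.05)² = 362.40 — call this n₀.
Finite-population correction with N = 867: n = n₀ / (1 + (n₀−1)/N) = 362.40 / 1.417 = 255.75
Round up: n = 256.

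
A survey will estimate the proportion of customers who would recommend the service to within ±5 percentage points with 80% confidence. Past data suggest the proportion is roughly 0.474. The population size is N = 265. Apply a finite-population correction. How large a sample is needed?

For a proportion with margin E = 0.05 at 80% confidence, z = 1.282.
n = p̂(1−p̂)(z/E)² = 0.474 × 0.526 × (1.282/0.05)² = 163.91 — call this n₀.
Finite-population correction with N = 265: n = n₀ / (1 + (n₀−1)/N) = 163.91 / 1.615 = 101.49
Round up: n = 102.

102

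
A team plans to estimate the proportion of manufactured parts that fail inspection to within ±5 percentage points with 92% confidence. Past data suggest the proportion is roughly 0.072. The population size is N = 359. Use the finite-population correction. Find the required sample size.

For a proportion with margin E = 0.05 at 92% confidence, z = 1.751.
n = p̂(1−p̂)(z/E)² = 0.072 × 0.928 × (1.751/0.05)² = 81.94 — call this n₀.
Finite-population correction with N = 359: n = n₀ / (1 + (n₀−1)/N) = 81.94 / 1.225 = 66.89
Round up: n = 67.

n = 67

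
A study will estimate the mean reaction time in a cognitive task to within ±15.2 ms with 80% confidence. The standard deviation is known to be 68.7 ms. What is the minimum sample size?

For a mean, the margin of error is E = z·σ/√n, so n = (zσ/E)².
At 80% confidence, z = 1.282.
n = (1.282 × 68.7 / 15.2)² = 33.57
Round up: n = 34.

34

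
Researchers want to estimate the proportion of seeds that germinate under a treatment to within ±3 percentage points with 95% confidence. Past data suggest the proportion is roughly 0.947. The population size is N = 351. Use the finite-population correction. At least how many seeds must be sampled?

134

For a proportion with margin E = 0.03 at 95% confidence, z = 1.960.
n = p̂(1−p̂)(z/E)² = 0.947 × 0.053 × (1.960/0.03)² = 214.24 — call this n₀.
Finite-population correction with N = 351: n = n₀ / (1 + (n₀−1)/N) = 214.24 / 1.608 = 133.23
Round up: n = 134.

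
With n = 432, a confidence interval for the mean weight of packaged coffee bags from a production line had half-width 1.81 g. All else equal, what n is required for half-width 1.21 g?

Margin of error scales as 1/√n, so n₂ = n₁·(E₁/E₂)².
n₂ = 432 × (1.81/1.21)² = 432 × 2.238 = 966.82
Round up: n₂ = 967.

n = 967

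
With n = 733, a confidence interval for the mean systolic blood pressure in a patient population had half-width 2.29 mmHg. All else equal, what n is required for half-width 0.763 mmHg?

6603

Margin of error scales as 1/√n, so n₂ = n₁·(E₁/E₂)².
n₂ = 733 × (2.29/0.763)² = 733 × 9.008 = 6602.86
Round up: n₂ = 6603.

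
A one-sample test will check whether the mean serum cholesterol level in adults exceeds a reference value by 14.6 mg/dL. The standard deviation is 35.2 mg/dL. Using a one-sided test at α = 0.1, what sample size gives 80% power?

For a one-sample z-test, n = ((z_α + z_β)·σ/δ)².
z_α = 1.282 (one-sided α = 0.1); z_β = 0.842 (power 80% → β = 0.2).
n = (2.124 × 35.2 / 14.6)² = 26.22
Round up: n = 27.

27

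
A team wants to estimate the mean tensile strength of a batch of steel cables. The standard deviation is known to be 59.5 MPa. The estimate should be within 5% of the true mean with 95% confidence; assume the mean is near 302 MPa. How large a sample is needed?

60

For a mean, the margin of error is E = z·σ/√n, so n = (zσ/E)².
At 95% confidence, z = 1.960.
E = 5% of 302 = 15.1 MPa.
n = (1.960 × 59.5 / 15.1)² = 59.65
Round up: n = 60.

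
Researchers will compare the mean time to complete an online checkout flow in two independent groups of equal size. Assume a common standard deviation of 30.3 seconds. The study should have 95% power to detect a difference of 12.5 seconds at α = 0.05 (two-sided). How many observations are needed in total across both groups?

306 total

For two equal groups, n per group = 2·((z_{α/2} + z_β)·σ/δ)².
z_{α/2} = 1.960; z_β = 1.645 (power 95%).
n = 2 × (3.605 × 30.3 / 12.5)² = 2 × 76.36 = 152.72
Round up: n = 153 per group.
Total across both groups: 2 × 153 = 306.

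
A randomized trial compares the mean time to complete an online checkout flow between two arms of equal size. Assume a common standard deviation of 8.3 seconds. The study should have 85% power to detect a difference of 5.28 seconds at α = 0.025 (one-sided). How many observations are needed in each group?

For two equal groups, n per group = 2·((z_α + z_β)·σ/δ)².
z_α = 1.960; z_β = 1.036 (power 85%).
n = 2 × (2.996 × 8.3 / 5.28)² = 2 × 22.18 = 44.36
Round up: n = 45 per group.

45 per group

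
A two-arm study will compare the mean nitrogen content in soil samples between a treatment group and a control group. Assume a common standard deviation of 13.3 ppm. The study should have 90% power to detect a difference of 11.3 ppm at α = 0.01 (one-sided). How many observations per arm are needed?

37 per group

For two equal groups, n per group = 2·((z_α + z_β)·σ/δ)².
z_α = 2.326; z_β = 1.282 (power 90%).
n = 2 × (3.608 × 13.3 / 11.3)² = 2 × 18.03 = 36.06
Round up: n = 37 per group.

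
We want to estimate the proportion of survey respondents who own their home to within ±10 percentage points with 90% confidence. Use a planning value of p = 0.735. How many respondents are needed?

For a proportion with margin E = 0.1 at 90% confidence, z = 1.645.
n = p̂(1−p̂)(z/E)² = 0.735 × 0.265 × (1.645/0.1)² = 52.71
Round up: n = 53.

n = 53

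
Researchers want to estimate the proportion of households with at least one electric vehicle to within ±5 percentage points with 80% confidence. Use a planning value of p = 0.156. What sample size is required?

For a proportion with margin E = 0.05 at 80% confidence, z = 1.282.
n = p̂(1−p̂)(z/E)² = 0.156 × 0.844 × (1.282/0.05)² = 86.56
Round up: n = 87.

n = 87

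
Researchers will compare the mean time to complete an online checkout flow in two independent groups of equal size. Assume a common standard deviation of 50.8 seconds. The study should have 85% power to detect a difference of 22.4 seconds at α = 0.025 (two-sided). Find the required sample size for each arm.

For two equal groups, n per group = 2·((z_{α/2} + z_β)·σ/δ)².
z_{α/2} = 2.241; z_β = 1.036 (power 85%).
n = 2 × (3.277 × 50.8 / 22.4)² = 2 × 55.23 = 110.46
Round up: n = 111 per group.

111 per group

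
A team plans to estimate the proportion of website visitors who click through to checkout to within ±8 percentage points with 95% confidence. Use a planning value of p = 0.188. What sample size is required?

For a proportion with margin E = 0.08 at 95% confidence, z = 1.960.
n = p̂(1−p̂)(z/E)² = 0.188 × 0.812 × (1.960/0.08)² = 91.63
Round up: n = 92.

n = 92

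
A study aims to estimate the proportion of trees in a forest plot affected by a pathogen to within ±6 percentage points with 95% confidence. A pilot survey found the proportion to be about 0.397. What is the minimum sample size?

256

For a proportion with margin E = 0.06 at 95% confidence, z = 1.960.
n = p̂(1−p̂)(z/E)² = 0.397 × 0.603 × (1.960/0.06)² = 255.46
Round up: n = 256.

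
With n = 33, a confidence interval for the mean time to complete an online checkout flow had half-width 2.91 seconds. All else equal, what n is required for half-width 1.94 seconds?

n = 75

Margin of error scales as 1/√n, so n₂ = n₁·(E₁/E₂)².
n₂ = 33 × (2.91/1.94)² = 33 × 2.25 = 74.25
Round up: n₂ = 75.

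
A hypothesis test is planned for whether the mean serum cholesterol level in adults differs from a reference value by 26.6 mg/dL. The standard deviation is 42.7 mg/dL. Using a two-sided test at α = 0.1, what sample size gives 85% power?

19

For a one-sample z-test, n = ((z_{α/2} + z_β)·σ/δ)².
z_{α/2} = 1.645 (two-sided α = 0.1); z_β = 1.036 (power 85% → β = 0.15).
n = (2.681 × 42.7 / 26.6)² = 18.52
Round up: n = 19.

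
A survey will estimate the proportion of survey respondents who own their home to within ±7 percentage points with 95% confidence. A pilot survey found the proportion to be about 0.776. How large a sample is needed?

n = 137

For a proportion with margin E = 0.07 at 95% confidence, z = 1.960.
n = p̂(1−p̂)(z/E)² = 0.776 × 0.224 × (1.960/0.07)² = 136.28
Round up: n = 137.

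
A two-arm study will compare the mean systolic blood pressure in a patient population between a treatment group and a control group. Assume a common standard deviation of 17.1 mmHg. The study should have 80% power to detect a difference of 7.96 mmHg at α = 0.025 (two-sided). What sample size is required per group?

88 per group

For two equal groups, n per group = 2·((z_{α/2} + z_β)·σ/δ)².
z_{α/2} = 2.241; z_β = 0.842 (power 80%).
n = 2 × (3.083 × 17.1 / 7.96)² = 2 × 43.86 = 87.72
Round up: n = 88 per group.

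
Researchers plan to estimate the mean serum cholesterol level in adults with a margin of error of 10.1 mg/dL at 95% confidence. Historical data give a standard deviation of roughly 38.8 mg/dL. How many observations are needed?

57

For a mean, the margin of error is E = z·σ/√n, so n = (zσ/E)².
At 95% confidence, z = 1.960.
n = (1.960 × 38.8 / 10.1)² = 56.69
Round up: n = 57.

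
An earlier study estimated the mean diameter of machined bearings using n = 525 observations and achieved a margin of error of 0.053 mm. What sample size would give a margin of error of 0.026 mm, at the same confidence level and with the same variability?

Margin of error scales as 1/√n, so n₂ = n₁·(E₁/E₂)².
n₂ = 525 × (0.053/0.026)² = 525 × 4.155 = 2181.38
Round up: n₂ = 2182.

2182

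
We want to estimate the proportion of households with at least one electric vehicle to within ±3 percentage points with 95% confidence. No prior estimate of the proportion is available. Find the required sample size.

1068

For a proportion with margin E = 0.03 at 95% confidence, z = 1.960.
With no prior estimate, use p = 0.5, which maximizes p(1−p) at 0.25.
n = 0.25 × (z/E)² = 0.25 × (1.960/0.03)² = 1067.11
Round up: n = 1068.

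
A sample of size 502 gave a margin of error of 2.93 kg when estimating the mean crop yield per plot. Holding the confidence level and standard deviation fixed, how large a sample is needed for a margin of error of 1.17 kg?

Margin of error scales as 1/√n, so n₂ = n₁·(E₁/E₂)².
n₂ = 502 × (2.93/1.17)² = 502 × 6.271 = 3148.04
Round up: n₂ = 3149.

3149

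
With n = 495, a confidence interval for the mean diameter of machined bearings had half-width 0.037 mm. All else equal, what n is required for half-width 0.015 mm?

n = 3012

Margin of error scales as 1/√n, so n₂ = n₁·(E₁/E₂)².
n₂ = 495 × (0.037/0.015)² = 495 × 6.084 = 3011.58
Round up: n₂ = 3012.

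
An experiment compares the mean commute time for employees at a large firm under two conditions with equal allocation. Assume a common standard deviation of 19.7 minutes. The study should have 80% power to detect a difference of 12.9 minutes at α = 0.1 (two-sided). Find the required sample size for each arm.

For two equal groups, n per group = 2·((z_{α/2} + z_β)·σ/δ)².
z_{α/2} = 1.645; z_β = 0.842 (power 80%).
n = 2 × (2.487 × 19.7 / 12.9)² = 2 × 14.42 = 28.84
Round up: n = 29 per group.

29 per group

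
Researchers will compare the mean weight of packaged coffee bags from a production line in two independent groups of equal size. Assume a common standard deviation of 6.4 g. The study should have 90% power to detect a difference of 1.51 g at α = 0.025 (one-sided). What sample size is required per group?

For two equal groups, n per group = 2·((z_α + z_β)·σ/δ)².
z_α = 1.960; z_β = 1.282 (power 90%).
n = 2 × (3.242 × 6.4 / 1.51)² = 2 × 188.81 = 377.62
Round up: n = 378 per group.

378 per group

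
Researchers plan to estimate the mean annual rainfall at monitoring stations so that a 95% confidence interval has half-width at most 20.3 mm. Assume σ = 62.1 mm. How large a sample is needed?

36

For a mean, the margin of error is E = z·σ/√n, so n = (zσ/E)².
At 95% confidence, z = 1.960.
n = (1.960 × 62.1 / 20.3)² = 35.95
Round up: n = 36.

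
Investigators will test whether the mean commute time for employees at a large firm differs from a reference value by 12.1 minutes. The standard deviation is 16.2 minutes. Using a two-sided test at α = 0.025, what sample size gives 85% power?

20

For a one-sample z-test, n = ((z_{α/2} + z_β)·σ/δ)².
z_{α/2} = 2.241 (two-sided α = 0.025); z_β = 1.036 (power 85% → β = 0.15).
n = (3.277 × 16.2 / 12.1)² = 19.25
Round up: n = 20.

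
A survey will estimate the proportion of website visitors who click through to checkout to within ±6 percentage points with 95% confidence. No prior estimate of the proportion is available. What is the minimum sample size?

For a proportion with margin E = 0.06 at 95% confidence, z = 1.960.
With no prior estimate, use p = 0.5, which maximizes p(1−p) at 0.25.
n = 0.25 × (z/E)² = 0.25 × (1.960/0.06)² = 266.78
Round up: n = 267.

267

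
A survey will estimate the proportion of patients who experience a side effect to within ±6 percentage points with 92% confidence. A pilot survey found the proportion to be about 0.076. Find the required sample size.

60

For a proportion with margin E = 0.06 at 92% confidence, z = 1.751.
n = p̂(1−p̂)(z/E)² = 0.076 × 0.924 × (1.751/0.06)² = 59.81
Round up: n = 60.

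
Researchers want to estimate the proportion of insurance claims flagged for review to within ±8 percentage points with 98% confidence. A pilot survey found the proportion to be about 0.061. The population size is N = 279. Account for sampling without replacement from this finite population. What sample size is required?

For a proportion with margin E = 0.08 at 98% confidence, z = 2.326.
n = p̂(1−p̂)(z/E)² = 0.061 × 0.939 × (2.326/0.08)² = 48.42 — call this n₀.
Finite-population correction with N = 279: n = n₀ / (1 + (n₀−1)/N) = 48.42 / 1.17 = 41.38
Round up: n = 42.

n = 42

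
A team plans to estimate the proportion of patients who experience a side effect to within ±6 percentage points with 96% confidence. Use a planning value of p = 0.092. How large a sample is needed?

For a proportion with margin E = 0.06 at 96% confidence, z = 2.054.
n = p̂(1−p̂)(z/E)² = 0.092 × 0.908 × (2.054/0.06)² = 97.90
Round up: n = 98.

98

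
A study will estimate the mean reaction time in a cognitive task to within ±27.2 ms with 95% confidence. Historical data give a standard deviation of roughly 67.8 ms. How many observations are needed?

n = 24

For a mean, the margin of error is E = z·σ/√n, so n = (zσ/E)².
At 95% confidence, z = 1.960.
n = (1.960 × 67.8 / 27.2)² = 23.87
Round up: n = 24.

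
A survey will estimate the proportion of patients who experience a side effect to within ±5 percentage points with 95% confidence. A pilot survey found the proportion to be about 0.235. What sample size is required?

277

For a proportion with margin E = 0.05 at 95% confidence, z = 1.960.
n = p̂(1−p̂)(z/E)² = 0.235 × 0.765 × (1.960/0.05)² = 276.25
Round up: n = 277.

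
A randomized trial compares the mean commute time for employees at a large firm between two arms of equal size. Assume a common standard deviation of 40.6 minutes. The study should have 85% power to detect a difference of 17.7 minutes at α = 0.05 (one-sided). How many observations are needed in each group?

76 per group

For two equal groups, n per group = 2·((z_α + z_β)·σ/δ)².
z_α = 1.645; z_β = 1.036 (power 85%).
n = 2 × (2.681 × 40.6 / 17.7)² = 2 × 37.82 = 75.64
Round up: n = 76 per group.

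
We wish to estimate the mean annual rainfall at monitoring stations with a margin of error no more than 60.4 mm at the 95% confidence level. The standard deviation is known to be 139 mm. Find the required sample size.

For a mean, the margin of error is E = z·σ/√n, so n = (zσ/E)².
At 95% confidence, z = 1.960.
n = (1.960 × 139 / 60.4)² = 20.35
Round up: n = 21.

21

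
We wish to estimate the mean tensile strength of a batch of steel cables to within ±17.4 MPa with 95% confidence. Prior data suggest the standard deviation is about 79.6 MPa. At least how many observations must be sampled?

For a mean, the margin of error is E = z·σ/√n, so n = (zσ/E)².
At 95% confidence, z = 1.960.
n = (1.960 × 79.6 / 17.4)² = 80.40
Round up: n = 81.

81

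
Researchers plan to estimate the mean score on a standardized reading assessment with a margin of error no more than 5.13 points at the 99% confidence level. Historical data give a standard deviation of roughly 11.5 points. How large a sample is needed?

For a mean, the margin of error is E = z·σ/√n, so n = (zσ/E)².
At 99% confidence, z = 2.576.
n = (2.576 × 11.5 / 5.13)² = 33.35
Round up: n = 34.

34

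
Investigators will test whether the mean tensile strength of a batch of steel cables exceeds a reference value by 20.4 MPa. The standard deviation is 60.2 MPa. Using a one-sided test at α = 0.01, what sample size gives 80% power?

88

For a one-sample z-test, n = ((z_α + z_β)·σ/δ)².
z_α = 2.326 (one-sided α = 0.01); z_β = 0.842 (power 80% → β = 0.2).
n = (3.168 × 60.2 / 20.4)² = 87.40
Round up: n = 88.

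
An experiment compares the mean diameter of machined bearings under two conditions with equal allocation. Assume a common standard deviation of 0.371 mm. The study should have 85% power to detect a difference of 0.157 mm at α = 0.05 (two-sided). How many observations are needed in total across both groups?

For two equal groups, n per group = 2·((z_{α/2} + z_β)·σ/δ)².
z_{α/2} = 1.960; z_β = 1.036 (power 85%).
n = 2 × (2.996 × 0.371 / 0.157)² = 2 × 50.12 = 100.24
Round up: n = 101 per group.
Total across both groups: 2 × 101 = 202.

202 total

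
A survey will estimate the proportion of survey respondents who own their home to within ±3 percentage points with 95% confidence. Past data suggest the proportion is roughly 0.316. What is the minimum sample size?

For a proportion with margin E = 0.03 at 95% confidence, z = 1.960.
n = p̂(1−p̂)(z/E)² = 0.316 × 0.684 × (1.960/0.03)² = 922.60
Round up: n = 923.

n = 923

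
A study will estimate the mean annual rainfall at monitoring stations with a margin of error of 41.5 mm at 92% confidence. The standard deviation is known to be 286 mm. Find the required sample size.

For a mean, the margin of error is E = z·σ/√n, so n = (zσ/E)².
At 92% confidence, z = 1.751.
n = (1.751 × 286 / 41.5)² = 145.62
Round up: n = 146.

146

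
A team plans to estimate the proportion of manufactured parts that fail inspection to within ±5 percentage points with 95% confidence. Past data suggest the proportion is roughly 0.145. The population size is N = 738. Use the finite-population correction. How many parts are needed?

For a proportion with margin E = 0.05 at 95% confidence, z = 1.960.
n = p̂(1−p̂)(z/E)² = 0.145 × 0.855 × (1.960/0.05)² = 190.50 — call this n₀.
Finite-population correction with N = 738: n = n₀ / (1 + (n₀−1)/N) = 190.50 / 1.257 = 151.55
Round up: n = 152.

n = 152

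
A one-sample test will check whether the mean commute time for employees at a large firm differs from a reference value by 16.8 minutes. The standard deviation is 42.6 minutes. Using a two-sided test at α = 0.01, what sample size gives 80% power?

For a one-sample z-test, n = ((z_{α/2} + z_β)·σ/δ)².
z_{α/2} = 2.576 (two-sided α = 0.01); z_β = 0.842 (power 80% → β = 0.2).
n = (3.418 × 42.6 / 16.8)² = 75.12
Round up: n = 76.

76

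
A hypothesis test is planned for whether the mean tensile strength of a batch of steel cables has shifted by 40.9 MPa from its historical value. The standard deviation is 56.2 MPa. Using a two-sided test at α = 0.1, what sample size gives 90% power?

17

For a one-sample z-test, n = ((z_{α/2} + z_β)·σ/δ)².
z_{α/2} = 1.645 (two-sided α = 0.1); z_β = 1.282 (power 90% → β = 0.1).
n = (2.927 × 56.2 / 40.9)² = 16.18
Round up: n = 17.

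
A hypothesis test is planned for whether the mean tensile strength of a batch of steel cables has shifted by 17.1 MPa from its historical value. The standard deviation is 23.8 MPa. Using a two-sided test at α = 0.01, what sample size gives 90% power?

For a one-sample z-test, n = ((z_{α/2} + z_β)·σ/δ)².
z_{α/2} = 2.576 (two-sided α = 0.01); z_β = 1.282 (power 90% → β = 0.1).
n = (3.858 × 23.8 / 17.1)² = 28.83
Round up: n = 29.

29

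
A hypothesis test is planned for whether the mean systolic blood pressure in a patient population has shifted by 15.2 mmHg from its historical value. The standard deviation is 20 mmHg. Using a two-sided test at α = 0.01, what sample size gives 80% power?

21

For a one-sample z-test, n = ((z_{α/2} + z_β)·σ/δ)².
z_{α/2} = 2.576 (two-sided α = 0.01); z_β = 0.842 (power 80% → β = 0.2).
n = (3.418 × 20 / 15.2)² = 20.23
Round up: n = 21.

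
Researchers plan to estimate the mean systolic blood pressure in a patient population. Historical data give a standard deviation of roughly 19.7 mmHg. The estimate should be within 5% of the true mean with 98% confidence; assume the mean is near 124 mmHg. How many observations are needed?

55

For a mean, the margin of error is E = z·σ/√n, so n = (zσ/E)².
At 98% confidence, z = 2.326.
E = 5% of 124 = 6.2 mmHg.
n = (2.326 × 19.7 / 6.2)² = 54.62
Round up: n = 55.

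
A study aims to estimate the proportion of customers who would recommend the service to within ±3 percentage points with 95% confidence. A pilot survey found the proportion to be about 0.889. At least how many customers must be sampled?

422

For a proportion with margin E = 0.03 at 95% confidence, z = 1.960.
n = p̂(1−p̂)(z/E)² = 0.889 × 0.111 × (1.960/0.03)² = 421.21
Round up: n = 422.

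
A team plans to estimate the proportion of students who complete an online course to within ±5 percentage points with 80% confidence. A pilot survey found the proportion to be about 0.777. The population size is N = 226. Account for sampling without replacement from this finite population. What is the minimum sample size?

For a proportion with margin E = 0.05 at 80% confidence, z = 1.282.
n = p̂(1−p̂)(z/E)² = 0.777 × 0.223 × (1.282/0.05)² = 113.91 — call this n₀.
Finite-population correction with N = 226: n = n₀ / (1 + (n₀−1)/N) = 113.91 / 1.5 = 75.94
Round up: n = 76.

76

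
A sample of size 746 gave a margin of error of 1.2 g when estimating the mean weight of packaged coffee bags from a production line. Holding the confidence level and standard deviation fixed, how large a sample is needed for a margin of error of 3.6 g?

Margin of error scales as 1/√n, so n₂ = n₁·(E₁/E₂)².
n₂ = 746 × (1.2/3.6)² = 746 × 0.1111 = 82.88
Round up: n₂ = 83.

83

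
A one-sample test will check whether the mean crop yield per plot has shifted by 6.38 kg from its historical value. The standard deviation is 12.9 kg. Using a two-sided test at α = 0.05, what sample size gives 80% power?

n = 33

For a one-sample z-test, n = ((z_{α/2} + z_β)·σ/δ)².
z_{α/2} = 1.960 (two-sided α = 0.05); z_β = 0.842 (power 80% → β = 0.2).
n = (2.802 × 12.9 / 6.38)² = 32.10
Round up: n = 33.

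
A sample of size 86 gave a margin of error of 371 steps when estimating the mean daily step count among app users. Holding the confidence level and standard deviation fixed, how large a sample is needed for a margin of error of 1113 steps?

Margin of error scales as 1/√n, so n₂ = n₁·(E₁/E₂)².
n₂ = 86 × (371/1113)² = 86 × 0.1111 = 9.55
Round up: n₂ = 10.

n = 10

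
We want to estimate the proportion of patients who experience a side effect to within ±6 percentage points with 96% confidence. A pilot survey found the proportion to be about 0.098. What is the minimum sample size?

For a proportion with margin E = 0.06 at 96% confidence, z = 2.054.
n = p̂(1−p̂)(z/E)² = 0.098 × 0.902 × (2.054/0.06)² = 103.59
Round up: n = 104.

104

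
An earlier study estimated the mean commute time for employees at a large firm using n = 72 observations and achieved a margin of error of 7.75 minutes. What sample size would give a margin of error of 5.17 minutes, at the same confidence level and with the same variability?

Margin of error scales as 1/√n, so n₂ = n₁·(E₁/E₂)².
n₂ = 72 × (7.75/5.17)² = 72 × 2.247 = 161.78
Round up: n₂ = 162.

n = 162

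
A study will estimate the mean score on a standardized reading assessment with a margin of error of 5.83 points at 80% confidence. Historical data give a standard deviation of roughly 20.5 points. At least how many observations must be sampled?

For a mean, the margin of error is E = z·σ/√n, so n = (zσ/E)².
At 80% confidence, z = 1.282.
n = (1.282 × 20.5 / 5.83)² = 20.32
Round up: n = 21.

21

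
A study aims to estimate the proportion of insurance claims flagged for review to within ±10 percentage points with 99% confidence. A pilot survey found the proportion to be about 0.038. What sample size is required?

For a proportion with margin E = 0.1 at 99% confidence, z = 2.576.
n = p̂(1−p̂)(z/E)² = 0.038 × 0.962 × (2.576/0.1)² = 24.26
Round up: n = 25.

n = 25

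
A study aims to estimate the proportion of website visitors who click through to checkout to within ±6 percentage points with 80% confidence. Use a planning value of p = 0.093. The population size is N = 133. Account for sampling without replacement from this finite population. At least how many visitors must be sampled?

For a proportion with margin E = 0.06 at 80% confidence, z = 1.282.
n = p̂(1−p̂)(z/E)² = 0.093 × 0.907 × (1.282/0.06)² = 38.51 — call this n₀.
Finite-population correction with N = 133: n = n₀ / (1 + (n₀−1)/N) = 38.51 / 1.282 = 30.04
Round up: n = 31.

31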